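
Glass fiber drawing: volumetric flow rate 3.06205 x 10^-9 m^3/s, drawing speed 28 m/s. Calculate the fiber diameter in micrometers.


Cross-sectional area from continuity:
  A = Q / v = 3.06205 x 10^-9 / 28 = 1.093589 x 10^-10 m^2
Diameter from circular cross-section:
  d = sqrt(4A / pi) * 10^6 (m -> um)
  d = sqrt(4 * 1.093589 x 10^-10 / pi) * 10^6 = 11.8 um

11.8 um


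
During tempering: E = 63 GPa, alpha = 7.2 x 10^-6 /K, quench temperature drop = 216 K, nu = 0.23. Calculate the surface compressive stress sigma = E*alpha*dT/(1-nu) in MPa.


Tempering stress: sigma = E * alpha * dT / (1 - nu)
  E (MPa) = 63 * 1000 = 63000
  Numerator = 63000 * (7.2 x 10^-6) * 216 = 97.9776
  Denominator = 1 - 0.23 = 0.77
  sigma = 97.9776 / 0.77 = 127.2 MPa

127.2 MPa


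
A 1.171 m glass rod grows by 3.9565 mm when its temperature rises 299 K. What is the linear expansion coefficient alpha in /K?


Rearrange dL = alpha * L0 * dT for alpha:
  alpha = dL / (L0 * dT)
  alpha = (3.9565 / 1000) / (1.171 * 299) = 0.0000113 /K = 1.13 x 10^-5 /K

1.13 x 10^-5 /K


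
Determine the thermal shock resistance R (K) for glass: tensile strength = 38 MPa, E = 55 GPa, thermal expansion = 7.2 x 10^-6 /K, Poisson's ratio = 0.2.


Thermal shock resistance: R = sigma * (1 - nu) / (E * alpha)
  Numerator = 38 * (1 - 0.2) = 30.4
  Denominator = 55 * 1000 * (7.2 x 10^-6) = 0.396
  R = 30.4 / 0.396 = 76.8 K

76.8 K


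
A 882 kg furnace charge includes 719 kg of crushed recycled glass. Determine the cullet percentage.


Cullet ratio = (cullet mass / total batch mass) * 100
  Ratio = 719 / 882 * 100 = 81.52%

81.52%


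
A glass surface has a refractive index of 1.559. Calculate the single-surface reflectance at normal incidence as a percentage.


Fresnel reflectance at normal incidence:
  R = ((n - 1)/(n + 1))^2
  (n - 1)/(n + 1) = (1.559 - 1)/(1.559 + 1) = 0.218445
  R = 0.218445^2 = 0.0477182
  R(%) = 0.0477182 * 100 = 4.772%

4.772%


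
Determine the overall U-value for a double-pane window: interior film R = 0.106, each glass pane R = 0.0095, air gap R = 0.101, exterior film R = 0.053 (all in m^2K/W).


Total thermal resistance (series):
  R_total = R_in + R_glass + R_air + R_glass + R_out
  R_total = 0.106 + 0.0095 + 0.101 + 0.0095 + 0.053 = 0.279 m^2K/W
U-value = 1 / R_total = 1 / 0.279 = 3.584 W/m^2K

3.584 W/m^2K


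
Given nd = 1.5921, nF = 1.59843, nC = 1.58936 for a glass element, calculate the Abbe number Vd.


Abbe number formula: Vd = (nd - 1) / (nF - nC)
  nd - 1 = 1.5921 - 1 = 0.5921
  nF - nC = 1.59843 - 1.58936 = 0.00907
  Vd = 0.5921 / 0.00907 = 65.28

65.28


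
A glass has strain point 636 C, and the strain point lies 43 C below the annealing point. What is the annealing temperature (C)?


T_anneal = T_strain + gap:
  T_anneal = 636 + 43 = 679 C

679 C


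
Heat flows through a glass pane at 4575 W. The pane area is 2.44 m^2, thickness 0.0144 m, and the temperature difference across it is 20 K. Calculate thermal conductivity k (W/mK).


Fourier's law rearranged: k = Q * t / (A * dT)
  Numerator = 4575 * 0.0144 = 65.88
  Denominator = 2.44 * 20 = 48.8
  k = 65.88 / 48.8 = 1.35 W/mK

1.35 W/mK


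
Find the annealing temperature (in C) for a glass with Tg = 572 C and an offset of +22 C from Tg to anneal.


The annealing temperature is Tg plus the offset:
  T_anneal = 572 + 22 = 594 C

594 C


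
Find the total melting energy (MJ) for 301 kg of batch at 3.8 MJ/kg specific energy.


Total energy = mass * specific energy
  E = 301 * 3.8 = 1143.8 MJ

1143.8 MJ


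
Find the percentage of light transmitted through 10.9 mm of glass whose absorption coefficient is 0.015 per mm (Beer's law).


Beer-Lambert law: T = exp(-alpha * thickness)
  exponent = -0.015 * 10.9 = -0.1635
  T = exp(-0.1635) = 0.8492
  Percentage = 0.8492 * 100 = 84.92%

84.92%


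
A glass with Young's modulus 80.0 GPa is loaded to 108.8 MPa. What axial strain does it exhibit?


Rearrange E = sigma / epsilon:
  epsilon = sigma / E
  E (MPa) = 80.0 * 1000 = 80000
  epsilon = 108.8 / 80000 = 0.00136

0.00136


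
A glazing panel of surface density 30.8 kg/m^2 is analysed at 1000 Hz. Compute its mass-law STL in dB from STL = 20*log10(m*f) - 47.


Mass law: STL = 20 * log10(m * f) - 47
  m * f = 30.8 * 1000 = 30800
  log10(30800) = 4.48855
  STL = 20 * 4.48855 - 47 = 89.771 - 47 = 42.8 dB

42.8 dB


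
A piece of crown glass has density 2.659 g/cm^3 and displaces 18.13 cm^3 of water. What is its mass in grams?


Rearrange rho = m / V:
  m = rho * V
  m = 2.659 * 18.13 = 48.208 g

48.208 g


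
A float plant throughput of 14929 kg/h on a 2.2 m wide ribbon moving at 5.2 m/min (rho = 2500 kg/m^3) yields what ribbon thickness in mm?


Ribbon cross-section from mass balance:
  Volume rate = throughput / density = 14929 / 2500 = 5.9716 m^3/h
  thickness = volume rate / (speed * 60 * width), i.e.
  thickness = throughput / (60 * speed * width * density) * 1000
  thickness = 14929 / (60 * 5.2 * 2.2 * 2500) * 1000 = 8.7 mm

8.7 mm


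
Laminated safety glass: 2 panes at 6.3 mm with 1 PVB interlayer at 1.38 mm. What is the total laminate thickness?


Total thickness = glass contribution + PVB contribution
  Glass: 2 * 6.3 = 12.6 mm
  PVB: 1 * 1.38 = 1.38 mm
  Total = 12.6 + 1.38 = 13.98 mm

13.98 mm


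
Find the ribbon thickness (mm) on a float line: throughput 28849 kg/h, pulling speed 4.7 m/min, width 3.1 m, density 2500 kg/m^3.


Ribbon cross-section from mass balance:
  Volume rate = throughput / density = 28849 / 2500 = 11.5396 m^3/h
  thickness = volume rate / (speed * 60 * width), i.e.
  thickness = throughput / (60 * speed * width * density) * 1000
  thickness = 28849 / (60 * 4.7 * 3.1 * 2500) * 1000 = 13.2 mm

13.2 mm


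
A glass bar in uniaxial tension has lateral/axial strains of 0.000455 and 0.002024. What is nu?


Poisson's ratio: nu = lateral strain / axial strain
  nu = 0.000455 / 0.002024 = 0.2248

0.2248


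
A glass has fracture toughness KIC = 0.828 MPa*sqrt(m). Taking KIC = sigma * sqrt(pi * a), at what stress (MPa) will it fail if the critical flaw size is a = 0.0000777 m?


Rearrange KIC = sigma * sqrt(pi * a):
  sigma = KIC / sqrt(pi * a)
  sqrt(pi * 0.0000777) = 0.015624
  sigma = 0.828 / 0.015624 = 53.0 MPa

53.0 MPa


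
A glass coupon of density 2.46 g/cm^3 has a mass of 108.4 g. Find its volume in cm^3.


Rearrange rho = m / V:
  V = m / rho
  V = 108.4 / 2.46 = 44.065 cm^3

44.065 cm^3


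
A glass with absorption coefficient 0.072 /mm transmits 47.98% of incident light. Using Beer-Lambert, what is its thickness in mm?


Rearrange T = exp(-alpha * thickness):
  thickness = -ln(T) / alpha
  T = 47.98/100 = 0.4798
  ln(T) = -0.73439
  -ln(T) = 0.73439
  thickness = 0.73439 / 0.072 = 10.2 mm

10.2 mm


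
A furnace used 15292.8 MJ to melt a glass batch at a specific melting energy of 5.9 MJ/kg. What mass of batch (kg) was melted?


Rearrange E = m * s for m:
  m = E / s
  m = 15292.8 / 5.9 = 2592.0 kg

2592.0 kg


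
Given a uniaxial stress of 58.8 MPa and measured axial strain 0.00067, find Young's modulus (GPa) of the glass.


Young's modulus: E = stress / strain
  E = 58.8 MPa / 0.00067 = 87761.19 MPa
Convert to GPa: 87761.19 / 1000 = 87.76 GPa

87.76 GPa


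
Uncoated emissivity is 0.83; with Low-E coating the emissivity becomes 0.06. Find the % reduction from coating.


Percentage reduction = (1 - coated/uncoated) * 100
  Ratio = 0.06 / 0.83 = 0.0723
  Reduction = (1 - 0.0723) * 100 = 92.8%

92.8%


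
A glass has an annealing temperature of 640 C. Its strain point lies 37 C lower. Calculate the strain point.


Strain point = annealing point - difference:
  T_strain = 640 - 37 = 603 C

603 C


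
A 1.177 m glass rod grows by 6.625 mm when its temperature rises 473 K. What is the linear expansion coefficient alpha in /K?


Rearrange dL = alpha * L0 * dT for alpha:
  alpha = dL / (L0 * dT)
  alpha = (6.625 / 1000) / (1.177 * 473) = 0.0000119 /K = 1.19 x 10^-5 /K

1.19 x 10^-5 /K


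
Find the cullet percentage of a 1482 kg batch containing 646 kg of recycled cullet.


Cullet ratio = (cullet mass / total batch mass) * 100
  Ratio = 646 / 1482 * 100 = 43.59%

43.59%


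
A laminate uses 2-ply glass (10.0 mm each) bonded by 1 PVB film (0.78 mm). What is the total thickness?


Total thickness = glass contribution + PVB contribution
  Glass: 2 * 10.0 = 20.0 mm
  PVB: 1 * 0.78 = 0.78 mm
  Total = 20.0 + 0.78 = 20.78 mm

20.78 mm


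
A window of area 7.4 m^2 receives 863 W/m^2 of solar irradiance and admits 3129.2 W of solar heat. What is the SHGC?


Rearrange Q = Area * SHGC * Irradiance:
  SHGC = Q / (Area * Irradiance)
  SHGC = 3129.2 / (7.4 * 863) = 0.49

0.49


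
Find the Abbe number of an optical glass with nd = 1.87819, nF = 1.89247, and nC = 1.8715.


Abbe number formula: Vd = (nd - 1) / (nF - nC)
  nd - 1 = 1.87819 - 1 = 0.87819
  nF - nC = 1.89247 - 1.8715 = 0.02097
  Vd = 0.87819 / 0.02097 = 41.88

41.88


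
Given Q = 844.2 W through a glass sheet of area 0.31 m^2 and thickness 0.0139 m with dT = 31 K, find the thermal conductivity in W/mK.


Fourier's law rearranged: k = Q * t / (A * dT)
  Numerator = 844.2 * 0.0139 = 11.73438
  Denominator = 0.31 * 31 = 9.61
  k = 11.73438 / 9.61 = 1.221 W/mK

1.221 W/mK


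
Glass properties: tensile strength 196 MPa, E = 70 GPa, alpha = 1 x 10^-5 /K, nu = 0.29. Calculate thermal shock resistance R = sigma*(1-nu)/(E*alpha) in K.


Thermal shock resistance: R = sigma * (1 - nu) / (E * alpha)
  Numerator = 196 * (1 - 0.29) = 139.16
  Denominator = 70 * 1000 * (1 x 10^-5) = 0.7
  R = 139.16 / 0.7 = 198.8 K

198.8 K


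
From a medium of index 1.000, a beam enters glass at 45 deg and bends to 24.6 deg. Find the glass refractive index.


Apply Snell's law: n1 * sin(theta1) = n2 * sin(theta2)
  n2 = n1 * sin(theta1) / sin(theta2)
  sin(45) = 0.707107
  sin(24.6) = 0.416281
  n2 = 1.000 * 0.707107 / 0.416281 = 1.6986

1.6986


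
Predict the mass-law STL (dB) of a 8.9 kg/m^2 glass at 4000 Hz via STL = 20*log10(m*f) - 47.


Mass law: STL = 20 * log10(m * f) - 47
  m * f = 8.9 * 4000 = 35600
  log10(35600) = 4.55145
  STL = 20 * 4.55145 - 47 = 91.029 - 47 = 44.0 dB

44.0 dB


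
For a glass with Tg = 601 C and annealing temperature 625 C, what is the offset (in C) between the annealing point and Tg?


Offset = T_anneal - Tg:
  offset = 625 - 601 = 24 C

24 C


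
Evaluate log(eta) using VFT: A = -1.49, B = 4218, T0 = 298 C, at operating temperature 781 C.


VFT equation: log(eta) = A + B / (T - T0)
  T - T0 = 781 - 298 = 483
  B / (T - T0) = 4218 / 483 = 8.733
  log(eta) = -1.49 + 8.733 = 7.243

7.243


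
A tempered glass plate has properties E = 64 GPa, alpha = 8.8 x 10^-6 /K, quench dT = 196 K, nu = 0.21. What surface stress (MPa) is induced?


Tempering stress: sigma = E * alpha * dT / (1 - nu)
  E (MPa) = 64 * 1000 = 64000
  Numerator = 64000 * (8.8 x 10^-6) * 196 = 110.3872
  Denominator = 1 - 0.21 = 0.79
  sigma = 110.3872 / 0.79 = 139.7 MPa

139.7 MPa


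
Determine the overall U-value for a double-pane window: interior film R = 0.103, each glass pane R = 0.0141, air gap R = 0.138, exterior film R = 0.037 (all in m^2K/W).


Total thermal resistance (series):
  R_total = R_in + R_glass + R_air + R_glass + R_out
  R_total = 0.103 + 0.0141 + 0.138 + 0.0141 + 0.037 = 0.3062 m^2K/W
U-value = 1 / R_total = 1 / 0.3062 = 3.266 W/m^2K

3.266 W/m^2K


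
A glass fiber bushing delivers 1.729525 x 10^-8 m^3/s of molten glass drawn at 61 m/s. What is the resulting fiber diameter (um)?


Cross-sectional area from continuity:
  A = Q / v = 1.729525 x 10^-8 / 61 = 2.835287 x 10^-10 m^2
Diameter from circular cross-section:
  d = sqrt(4A / pi) * 10^6 (m -> um)
  d = sqrt(4 * 2.835287 x 10^-10 / pi) * 10^6 = 19.0 um

19.0 um


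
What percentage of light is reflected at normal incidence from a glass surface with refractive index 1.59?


Fresnel reflectance at normal incidence:
  R = ((n - 1)/(n + 1))^2
  (n - 1)/(n + 1) = (1.59 - 1)/(1.59 + 1) = 0.227799
  R = 0.227799^2 = 0.0518924
  R(%) = 0.0518924 * 100 = 5.189%

5.189%


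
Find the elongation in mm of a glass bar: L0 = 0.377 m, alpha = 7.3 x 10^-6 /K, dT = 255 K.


Thermal expansion formula: dL = alpha * L0 * dT
  dL = (7.3 x 10^-6) * 0.377 * 255 = 0.00070179 m
Convert to mm: 0.00070179 * 1000 = 0.7018 mm

0.7018 mm


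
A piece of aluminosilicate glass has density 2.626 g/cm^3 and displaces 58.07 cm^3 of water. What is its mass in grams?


Rearrange rho = m / V:
  m = rho * V
  m = 2.626 * 58.07 = 152.492 g

152.492 g


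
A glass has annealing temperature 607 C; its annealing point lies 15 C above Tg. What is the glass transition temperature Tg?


Rearrange T_anneal = Tg + offset for Tg:
  Tg = T_anneal - offset = 607 - 15 = 592 C

592 C


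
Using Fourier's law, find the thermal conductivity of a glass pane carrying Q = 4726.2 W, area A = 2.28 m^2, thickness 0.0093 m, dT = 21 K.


Fourier's law rearranged: k = Q * t / (A * dT)
  Numerator = 4726.2 * 0.0093 = 43.95366
  Denominator = 2.28 * 21 = 47.88
  k = 43.95366 / 47.88 = 0.918 W/mK

0.918 W/mK


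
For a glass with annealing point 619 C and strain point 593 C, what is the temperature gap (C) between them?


Gap = T_anneal - T_strain:
  gap = 619 - 593 = 26 C

26 C


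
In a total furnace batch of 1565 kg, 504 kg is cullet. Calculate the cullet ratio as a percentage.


Cullet ratio = (cullet mass / total batch mass) * 100
  Ratio = 504 / 1565 * 100 = 32.2%

32.2%


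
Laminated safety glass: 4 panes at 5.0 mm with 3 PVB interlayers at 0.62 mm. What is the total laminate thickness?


Total thickness = glass contribution + PVB contribution
  Glass: 4 * 5.0 = 20.0 mm
  PVB: 3 * 0.62 = 1.86 mm
  Total = 20.0 + 1.86 = 21.86 mm

21.86 mm


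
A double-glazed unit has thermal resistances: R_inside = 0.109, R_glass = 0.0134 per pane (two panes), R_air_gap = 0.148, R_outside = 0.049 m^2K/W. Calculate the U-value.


Total thermal resistance (series):
  R_total = R_in + R_glass + R_air + R_glass + R_out
  R_total = 0.109 + 0.0134 + 0.148 + 0.0134 + 0.049 = 0.3328 m^2K/W
U-value = 1 / R_total = 1 / 0.3328 = 3.005 W/m^2K

3.005 W/m^2K


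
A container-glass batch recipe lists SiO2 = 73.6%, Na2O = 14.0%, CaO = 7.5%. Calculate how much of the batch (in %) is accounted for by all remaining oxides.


Sum the three major oxides:
  SiO2 + Na2O + CaO = 73.6 + 14.0 + 7.5 = 95.1%
Subtract from 100%:
  Others = 100 - 95.1 = 4.9%

4.9%


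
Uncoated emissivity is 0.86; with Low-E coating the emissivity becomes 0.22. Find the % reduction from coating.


Percentage reduction = (1 - coated/uncoated) * 100
  Ratio = 0.22 / 0.86 = 0.2558
  Reduction = (1 - 0.2558) * 100 = 74.4%

74.4%


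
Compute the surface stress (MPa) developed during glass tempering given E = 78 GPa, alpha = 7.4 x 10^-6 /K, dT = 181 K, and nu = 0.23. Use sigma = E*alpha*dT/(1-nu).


Tempering stress: sigma = E * alpha * dT / (1 - nu)
  E (MPa) = 78 * 1000 = 78000
  Numerator = 78000 * (7.4 x 10^-6) * 181 = 104.4732
  Denominator = 1 - 0.23 = 0.77
  sigma = 104.4732 / 0.77 = 135.7 MPa

135.7 MPa


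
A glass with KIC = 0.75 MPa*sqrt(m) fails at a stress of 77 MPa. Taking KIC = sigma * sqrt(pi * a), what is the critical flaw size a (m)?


Rearrange KIC = sigma * sqrt(pi * a):
  sqrt(pi * a) = KIC / sigma
  sqrt(pi * a) = 0.75 / 77 = 0.00974
  a = (KIC / sigma)^2 / pi
  a = 0.00974^2 / pi = 0.0000302 m

0.0000302 m


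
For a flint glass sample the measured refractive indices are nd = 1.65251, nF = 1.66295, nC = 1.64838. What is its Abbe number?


Abbe number formula: Vd = (nd - 1) / (nF - nC)
  nd - 1 = 1.65251 - 1 = 0.65251
  nF - nC = 1.66295 - 1.64838 = 0.01457
  Vd = 0.65251 / 0.01457 = 44.78

44.78


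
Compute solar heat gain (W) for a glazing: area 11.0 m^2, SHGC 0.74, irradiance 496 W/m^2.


Solar heat gain: Q = Area * SHGC * Irradiance
  Q = 11.0 * 0.74 * 496 = 4037.4 W

4037.4 W


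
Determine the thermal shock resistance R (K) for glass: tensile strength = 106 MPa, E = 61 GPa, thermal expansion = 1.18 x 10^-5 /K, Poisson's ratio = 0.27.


Thermal shock resistance: R = sigma * (1 - nu) / (E * alpha)
  Numerator = 106 * (1 - 0.27) = 77.38
  Denominator = 61 * 1000 * (1.18 x 10^-5) = 0.7198
  R = 77.38 / 0.7198 = 107.5 K

107.5 K


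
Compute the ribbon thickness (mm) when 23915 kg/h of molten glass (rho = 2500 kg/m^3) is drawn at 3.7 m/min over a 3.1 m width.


Ribbon cross-section from mass balance:
  Volume rate = throughput / density = 23915 / 2500 = 9.566 m^3/h
  thickness = volume rate / (speed * 60 * width), i.e.
  thickness = throughput / (60 * speed * width * density) * 1000
  thickness = 23915 / (60 * 3.7 * 3.1 * 2500) * 1000 = 13.9 mm

13.9 mm


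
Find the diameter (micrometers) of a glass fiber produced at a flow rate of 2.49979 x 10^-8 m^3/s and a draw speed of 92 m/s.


Cross-sectional area from continuity:
  A = Q / v = 2.49979 x 10^-8 / 92 = 2.717163 x 10^-10 m^2
Diameter from circular cross-section:
  d = sqrt(4A / pi) * 10^6 (m -> um)
  d = sqrt(4 * 2.717163 x 10^-10 / pi) * 10^6 = 18.6 um

18.6 um


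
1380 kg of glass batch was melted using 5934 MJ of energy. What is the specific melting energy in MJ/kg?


Rearrange E = m * s for s:
  s = E / m
  s = 5934 / 1380 = 4.3 MJ/kg

4.3 MJ/kg


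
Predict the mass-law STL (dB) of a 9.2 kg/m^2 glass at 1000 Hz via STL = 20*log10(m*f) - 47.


Mass law: STL = 20 * log10(m * f) - 47
  m * f = 9.2 * 1000 = 9200
  log10(9200) = 3.96379
  STL = 20 * 3.96379 - 47 = 79.2758 - 47 = 32.3 dB

32.3 dB


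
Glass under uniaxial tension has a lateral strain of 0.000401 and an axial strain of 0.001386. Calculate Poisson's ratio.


Poisson's ratio: nu = lateral strain / axial strain
  nu = 0.000401 / 0.001386 = 0.2893

0.2893


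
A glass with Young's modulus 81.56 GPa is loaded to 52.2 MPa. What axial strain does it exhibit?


Rearrange E = sigma / epsilon:
  epsilon = sigma / E
  E (MPa) = 81.56 * 1000 = 81560
  epsilon = 52.2 / 81560 = 0.00064

0.00064


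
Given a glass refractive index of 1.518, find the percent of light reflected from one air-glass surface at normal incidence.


Fresnel reflectance at normal incidence:
  R = ((n - 1)/(n + 1))^2
  (n - 1)/(n + 1) = (1.518 - 1)/(1.518 + 1) = 0.205719
  R = 0.205719^2 = 0.0423203
  R(%) = 0.0423203 * 100 = 4.232%

4.232%


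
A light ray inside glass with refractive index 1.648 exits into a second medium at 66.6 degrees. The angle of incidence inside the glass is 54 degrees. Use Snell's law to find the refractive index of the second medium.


Apply Snell's law: n1 * sin(theta1) = n2 * sin(theta2)
  n2 = n1 * sin(theta1) / sin(theta2)
  sin(54) = 0.809017
  sin(66.6) = 0.917755
  n2 = 1.648 * 0.809017 / 0.917755 = 1.4527

1.4527


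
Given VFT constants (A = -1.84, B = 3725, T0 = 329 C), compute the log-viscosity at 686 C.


VFT equation: log(eta) = A + B / (T - T0)
  T - T0 = 686 - 329 = 357
  B / (T - T0) = 3725 / 357 = 10.434
  log(eta) = -1.84 + 10.434 = 8.594

8.594


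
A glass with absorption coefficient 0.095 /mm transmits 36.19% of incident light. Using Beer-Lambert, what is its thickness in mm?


Rearrange T = exp(-alpha * thickness):
  thickness = -ln(T) / alpha
  T = 36.19/100 = 0.3619
  ln(T) = -1.01639
  -ln(T) = 1.01639
  thickness = 1.01639 / 0.095 = 10.7 mm

10.7 mm


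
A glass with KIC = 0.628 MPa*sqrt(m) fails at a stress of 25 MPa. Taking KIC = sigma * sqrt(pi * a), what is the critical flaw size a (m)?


Rearrange KIC = sigma * sqrt(pi * a):
  sqrt(pi * a) = KIC / sigma
  sqrt(pi * a) = 0.628 / 25 = 0.02512
  a = (KIC / sigma)^2 / pi
  a = 0.02512^2 / pi = 0.0002009 m

0.0002009 m


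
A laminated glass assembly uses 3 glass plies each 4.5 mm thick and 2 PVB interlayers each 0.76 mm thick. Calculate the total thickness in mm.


Total thickness = glass contribution + PVB contribution
  Glass: 3 * 4.5 = 13.5 mm
  PVB: 2 * 0.76 = 1.52 mm
  Total = 13.5 + 1.52 = 15.02 mm

15.02 mm


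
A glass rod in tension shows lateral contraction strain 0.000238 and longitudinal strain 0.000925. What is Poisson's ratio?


Poisson's ratio: nu = lateral strain / axial strain
  nu = 0.000238 / 0.000925 = 0.2573

0.2573


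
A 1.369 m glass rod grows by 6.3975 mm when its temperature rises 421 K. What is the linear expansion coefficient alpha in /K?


Rearrange dL = alpha * L0 * dT for alpha:
  alpha = dL / (L0 * dT)
  alpha = (6.3975 / 1000) / (1.369 * 421) = 0.0000111 /K = 1.11 x 10^-5 /K

1.11 x 10^-5 /K


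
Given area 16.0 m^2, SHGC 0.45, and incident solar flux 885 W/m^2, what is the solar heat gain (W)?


Solar heat gain: Q = Area * SHGC * Irradiance
  Q = 16.0 * 0.45 * 885 = 6372 W

6372 W


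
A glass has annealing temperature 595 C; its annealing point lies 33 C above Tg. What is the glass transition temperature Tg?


Rearrange T_anneal = Tg + offset for Tg:
  Tg = T_anneal - offset = 595 - 33 = 562 C

562 C


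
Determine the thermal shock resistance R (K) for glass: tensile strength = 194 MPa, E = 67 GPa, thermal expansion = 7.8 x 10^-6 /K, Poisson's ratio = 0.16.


Thermal shock resistance: R = sigma * (1 - nu) / (E * alpha)
  Numerator = 194 * (1 - 0.16) = 162.96
  Denominator = 67 * 1000 * (7.8 x 10^-6) = 0.5226
  R = 162.96 / 0.5226 = 311.8 K

311.8 K


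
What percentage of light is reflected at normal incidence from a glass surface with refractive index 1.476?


Fresnel reflectance at normal incidence:
  R = ((n - 1)/(n + 1))^2
  (n - 1)/(n + 1) = (1.476 - 1)/(1.476 + 1) = 0.192246
  R = 0.192246^2 = 0.0369585
  R(%) = 0.0369585 * 100 = 3.696%

3.696%


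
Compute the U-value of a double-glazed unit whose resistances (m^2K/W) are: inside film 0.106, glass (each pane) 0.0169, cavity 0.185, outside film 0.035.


Total thermal resistance (series):
  R_total = R_in + R_glass + R_air + R_glass + R_out
  R_total = 0.106 + 0.0169 + 0.185 + 0.0169 + 0.035 = 0.3598 m^2K/W
U-value = 1 / R_total = 1 / 0.3598 = 2.779 W/m^2K

2.779 W/m^2K


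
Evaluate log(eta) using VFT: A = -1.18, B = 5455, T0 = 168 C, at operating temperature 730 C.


VFT equation: log(eta) = A + B / (T - T0)
  T - T0 = 730 - 168 = 562
  B / (T - T0) = 5455 / 562 = 9.706
  log(eta) = -1.18 + 9.706 = 8.526

8.526


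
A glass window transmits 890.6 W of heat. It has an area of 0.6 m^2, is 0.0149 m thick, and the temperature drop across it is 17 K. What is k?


Fourier's law rearranged: k = Q * t / (A * dT)
  Numerator = 890.6 * 0.0149 = 13.26994
  Denominator = 0.6 * 17 = 10.2
  k = 13.26994 / 10.2 = 1.301 W/mK

1.301 W/mK


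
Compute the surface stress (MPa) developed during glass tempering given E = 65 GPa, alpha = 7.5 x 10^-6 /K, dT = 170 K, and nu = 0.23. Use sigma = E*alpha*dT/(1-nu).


Tempering stress: sigma = E * alpha * dT / (1 - nu)
  E (MPa) = 65 * 1000 = 65000
  Numerator = 65000 * (7.5 x 10^-6) * 170 = 82.875
  Denominator = 1 - 0.23 = 0.77
  sigma = 82.875 / 0.77 = 107.6 MPa

107.6 MPa


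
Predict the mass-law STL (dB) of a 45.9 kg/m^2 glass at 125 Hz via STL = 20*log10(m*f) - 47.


Mass law: STL = 20 * log10(m * f) - 47
  m * f = 45.9 * 125 = 5737.5
  log10(5737.5) = 3.75872
  STL = 20 * 3.75872 - 47 = 75.1744 - 47 = 28.2 dB

28.2 dB


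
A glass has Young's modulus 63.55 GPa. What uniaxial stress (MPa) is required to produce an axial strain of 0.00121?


Rearrange E = sigma / epsilon:
  sigma = E * epsilon
  E (MPa) = 63.55 * 1000 = 63550
  sigma = 63550 * 0.00121 = 76.9 MPa

76.9 MPa


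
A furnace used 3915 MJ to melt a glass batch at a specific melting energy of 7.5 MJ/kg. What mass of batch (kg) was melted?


Rearrange E = m * s for m:
  m = E / s
  m = 3915 / 7.5 = 522.0 kg

522.0 kg


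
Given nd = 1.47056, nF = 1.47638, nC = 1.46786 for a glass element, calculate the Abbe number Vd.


Abbe number formula: Vd = (nd - 1) / (nF - nC)
  nd - 1 = 1.47056 - 1 = 0.47056
  nF - nC = 1.47638 - 1.46786 = 0.00852
  Vd = 0.47056 / 0.00852 = 55.23

55.23


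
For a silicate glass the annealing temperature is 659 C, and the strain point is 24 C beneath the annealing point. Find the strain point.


Strain point = annealing point - difference:
  T_strain = 659 - 24 = 635 C

635 C


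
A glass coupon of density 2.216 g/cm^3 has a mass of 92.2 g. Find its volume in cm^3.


Rearrange rho = m / V:
  V = m / rho
  V = 92.2 / 2.216 = 41.606 cm^3

41.606 cm^3


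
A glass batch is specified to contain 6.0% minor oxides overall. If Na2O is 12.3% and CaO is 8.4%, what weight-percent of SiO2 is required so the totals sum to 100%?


Known pieces sum to 100%:
  SiO2 = 100 - (others + Na2O + CaO)
  SiO2 = 100 - (6.0 + 12.3 + 8.4) = 73.3%

73.3%


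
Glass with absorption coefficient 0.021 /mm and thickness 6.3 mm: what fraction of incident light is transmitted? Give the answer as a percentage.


Beer-Lambert law: T = exp(-alpha * thickness)
  exponent = -0.021 * 6.3 = -0.1323
  T = exp(-0.1323) = 0.8761
  Percentage = 0.8761 * 100 = 87.61%

87.61%


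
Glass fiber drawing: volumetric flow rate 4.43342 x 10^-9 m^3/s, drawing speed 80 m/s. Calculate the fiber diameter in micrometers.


Cross-sectional area from continuity:
  A = Q / v = 4.43342 x 10^-9 / 80 = 5.541775 x 10^-11 m^2
Diameter from circular cross-section:
  d = sqrt(4A / pi) * 10^6 (m -> um)
  d = sqrt(4 * 5.541775 x 10^-11 / pi) * 10^6 = 8.4 um

8.4 um


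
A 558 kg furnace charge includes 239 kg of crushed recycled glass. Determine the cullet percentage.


Cullet ratio = (cullet mass / total batch mass) * 100
  Ratio = 239 / 558 * 100 = 42.83%

42.83%


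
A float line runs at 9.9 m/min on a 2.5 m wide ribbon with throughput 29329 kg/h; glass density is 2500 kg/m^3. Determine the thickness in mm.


Ribbon cross-section from mass balance:
  Volume rate = throughput / density = 29329 / 2500 = 11.7316 m^3/h
  thickness = volume rate / (speed * 60 * width), i.e.
  thickness = throughput / (60 * speed * width * density) * 1000
  thickness = 29329 / (60 * 9.9 * 2.5 * 2500) * 1000 = 7.9 mm

7.9 mm


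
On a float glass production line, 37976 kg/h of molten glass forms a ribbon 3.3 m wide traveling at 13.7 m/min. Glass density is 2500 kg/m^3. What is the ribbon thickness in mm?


Ribbon cross-section from mass balance:
  Volume rate = throughput / density = 37976 / 2500 = 15.1904 m^3/h
  thickness = volume rate / (speed * 60 * width), i.e.
  thickness = throughput / (60 * speed * width * density) * 1000
  thickness = 37976 / (60 * 13.7 * 3.3 * 2500) * 1000 = 5.6 mm

5.6 mm


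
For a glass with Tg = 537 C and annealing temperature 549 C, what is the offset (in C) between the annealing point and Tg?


Offset = T_anneal - Tg:
  offset = 549 - 537 = 12 C

12 C


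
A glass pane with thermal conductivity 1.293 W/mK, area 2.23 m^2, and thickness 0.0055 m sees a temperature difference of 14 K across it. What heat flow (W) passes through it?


Fourier's law: Q = k * A * dT / t
  Q = 1.293 * 2.23 * 14 / 0.0055
  Q = 40.36746 / 0.0055 = 7339.5 W

7339.5 W


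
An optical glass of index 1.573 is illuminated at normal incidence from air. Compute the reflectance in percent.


Fresnel reflectance at normal incidence:
  R = ((n - 1)/(n + 1))^2
  (n - 1)/(n + 1) = (1.573 - 1)/(1.573 + 1) = 0.222697
  R = 0.222697^2 = 0.049594
  R(%) = 0.049594 * 100 = 4.959%

4.959%


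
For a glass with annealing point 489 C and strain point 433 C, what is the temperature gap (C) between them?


Gap = T_anneal - T_strain:
  gap = 489 - 433 = 56 C

56 C


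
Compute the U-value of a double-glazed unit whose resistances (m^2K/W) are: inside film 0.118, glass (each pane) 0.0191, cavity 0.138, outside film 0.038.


Total thermal resistance (series):
  R_total = R_in + R_glass + R_air + R_glass + R_out
  R_total = 0.118 + 0.0191 + 0.138 + 0.0191 + 0.038 = 0.3322 m^2K/W
U-value = 1 / R_total = 1 / 0.3322 = 3.01 W/m^2K

3.01 W/m^2K


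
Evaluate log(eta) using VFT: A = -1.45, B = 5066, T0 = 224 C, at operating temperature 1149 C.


VFT equation: log(eta) = A + B / (T - T0)
  T - T0 = 1149 - 224 = 925
  B / (T - T0) = 5066 / 925 = 5.477
  log(eta) = -1.45 + 5.477 = 4.027

4.027


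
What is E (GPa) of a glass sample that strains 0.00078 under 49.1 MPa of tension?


Young's modulus: E = stress / strain
  E = 49.1 MPa / 0.00078 = 62948.72 MPa
Convert to GPa: 62948.72 / 1000 = 62.95 GPa

62.95 GPa


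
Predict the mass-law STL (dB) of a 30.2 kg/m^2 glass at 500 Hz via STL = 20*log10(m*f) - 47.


Mass law: STL = 20 * log10(m * f) - 47
  m * f = 30.2 * 500 = 15100
  log10(15100) = 4.17898
  STL = 20 * 4.17898 - 47 = 83.5796 - 47 = 36.6 dB

36.6 dB


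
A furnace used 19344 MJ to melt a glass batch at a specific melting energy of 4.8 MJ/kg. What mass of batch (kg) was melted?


Rearrange E = m * s for m:
  m = E / s
  m = 19344 / 4.8 = 4030.0 kg

4030.0 kg


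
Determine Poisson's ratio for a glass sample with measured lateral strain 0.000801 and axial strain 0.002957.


Poisson's ratio: nu = lateral strain / axial strain
  nu = 0.000801 / 0.002957 = 0.2709

0.2709


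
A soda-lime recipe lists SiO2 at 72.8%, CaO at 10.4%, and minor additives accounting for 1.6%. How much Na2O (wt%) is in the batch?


Pieces sum to 100%:
  Na2O = 100 - (SiO2 + CaO + others)
  Na2O = 100 - (72.8 + 10.4 + 1.6) = 15.2%

15.2%


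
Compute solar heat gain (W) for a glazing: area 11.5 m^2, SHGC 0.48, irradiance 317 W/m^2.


Solar heat gain: Q = Area * SHGC * Irradiance
  Q = 11.5 * 0.48 * 317 = 1749.8 W

1749.8 W


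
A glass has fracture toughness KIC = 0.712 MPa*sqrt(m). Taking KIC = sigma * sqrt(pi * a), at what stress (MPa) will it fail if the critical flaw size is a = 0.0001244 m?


Rearrange KIC = sigma * sqrt(pi * a):
  sigma = KIC / sqrt(pi * a)
  sqrt(pi * 0.0001244) = 0.019769
  sigma = 0.712 / 0.019769 = 36.02 MPa

36.02 MPa


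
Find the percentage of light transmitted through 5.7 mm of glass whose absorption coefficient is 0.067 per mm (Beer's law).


Beer-Lambert law: T = exp(-alpha * thickness)
  exponent = -0.067 * 5.7 = -0.3819
  T = exp(-0.3819) = 0.6826
  Percentage = 0.6826 * 100 = 68.26%

68.26%


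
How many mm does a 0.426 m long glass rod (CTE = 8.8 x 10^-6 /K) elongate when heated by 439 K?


Thermal expansion formula: dL = alpha * L0 * dT
  dL = (8.8 x 10^-6) * 0.426 * 439 = 0.00164572 m
Convert to mm: 0.00164572 * 1000 = 1.6457 mm

1.6457 mm


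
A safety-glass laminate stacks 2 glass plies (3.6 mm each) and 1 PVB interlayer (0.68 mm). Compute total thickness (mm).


Total thickness = glass contribution + PVB contribution
  Glass: 2 * 3.6 = 7.2 mm
  PVB: 1 * 0.68 = 0.68 mm
  Total = 7.2 + 0.68 = 7.88 mm

7.88 mm


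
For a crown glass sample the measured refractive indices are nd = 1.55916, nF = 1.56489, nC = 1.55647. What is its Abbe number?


Abbe number formula: Vd = (nd - 1) / (nF - nC)
  nd - 1 = 1.55916 - 1 = 0.55916
  nF - nC = 1.56489 - 1.55647 = 0.00842
  Vd = 0.55916 / 0.00842 = 66.41

66.41


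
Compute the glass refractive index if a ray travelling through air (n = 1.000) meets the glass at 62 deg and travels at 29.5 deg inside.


Apply Snell's law: n1 * sin(theta1) = n2 * sin(theta2)
  n2 = n1 * sin(theta1) / sin(theta2)
  sin(62) = 0.882948
  sin(29.5) = 0.492424
  n2 = 1.000 * 0.882948 / 0.492424 = 1.7931

1.7931


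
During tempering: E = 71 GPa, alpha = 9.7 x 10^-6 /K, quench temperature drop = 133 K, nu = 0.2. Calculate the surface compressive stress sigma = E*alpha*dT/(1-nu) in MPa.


Tempering stress: sigma = E * alpha * dT / (1 - nu)
  E (MPa) = 71 * 1000 = 71000
  Numerator = 71000 * (9.7 x 10^-6) * 133 = 91.5971
  Denominator = 1 - 0.2 = 0.8
  sigma = 91.5971 / 0.8 = 114.5 MPa

114.5 MPa


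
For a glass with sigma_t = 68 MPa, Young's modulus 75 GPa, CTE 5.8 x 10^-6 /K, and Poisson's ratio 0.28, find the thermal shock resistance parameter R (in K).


Thermal shock resistance: R = sigma * (1 - nu) / (E * alpha)
  Numerator = 68 * (1 - 0.28) = 48.96
  Denominator = 75 * 1000 * (5.8 x 10^-6) = 0.435
  R = 48.96 / 0.435 = 112.6 K

112.6 K


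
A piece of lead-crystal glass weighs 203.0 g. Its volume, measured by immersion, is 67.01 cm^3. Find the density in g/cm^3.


Use the definition of density:
  rho = mass / volume
  rho = 203.0 / 67.01 = 3.029 g/cm^3

3.029 g/cm^3


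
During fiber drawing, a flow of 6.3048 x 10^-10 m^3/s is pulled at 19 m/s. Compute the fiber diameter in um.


Cross-sectional area from continuity:
  A = Q / v = 6.3048 x 10^-10 / 19 = 3.318316 x 10^-11 m^2
Diameter from circular cross-section:
  d = sqrt(4A / pi) * 10^6 (m -> um)
  d = sqrt(4 * 3.318316 x 10^-11 / pi) * 10^6 = 6.5 um

6.5 um


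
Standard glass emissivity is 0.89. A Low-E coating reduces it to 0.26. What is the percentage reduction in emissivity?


Percentage reduction = (1 - coated/uncoated) * 100
  Ratio = 0.26 / 0.89 = 0.2921
  Reduction = (1 - 0.2921) * 100 = 70.8%

70.8%


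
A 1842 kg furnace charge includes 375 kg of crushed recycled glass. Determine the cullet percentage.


Cullet ratio = (cullet mass / total batch mass) * 100
  Ratio = 375 / 1842 * 100 = 20.36%

20.36%


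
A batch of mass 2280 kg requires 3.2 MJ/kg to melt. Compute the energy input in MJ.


Total energy = mass * specific energy
  E = 2280 * 3.2 = 7296 MJ

7296 MJ


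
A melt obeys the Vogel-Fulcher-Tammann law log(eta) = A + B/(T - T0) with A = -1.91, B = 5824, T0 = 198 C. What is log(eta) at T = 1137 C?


VFT equation: log(eta) = A + B / (T - T0)
  T - T0 = 1137 - 198 = 939
  B / (T - T0) = 5824 / 939 = 6.202
  log(eta) = -1.91 + 6.202 = 4.292

4.292


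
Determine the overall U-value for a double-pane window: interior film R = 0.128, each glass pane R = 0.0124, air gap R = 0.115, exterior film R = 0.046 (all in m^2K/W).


Total thermal resistance (series):
  R_total = R_in + R_glass + R_air + R_glass + R_out
  R_total = 0.128 + 0.0124 + 0.115 + 0.0124 + 0.046 = 0.3138 m^2K/W
U-value = 1 / R_total = 1 / 0.3138 = 3.187 W/m^2K

3.187 W/m^2K


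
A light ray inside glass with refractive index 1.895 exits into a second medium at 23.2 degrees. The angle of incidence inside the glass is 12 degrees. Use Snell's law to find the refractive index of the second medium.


Apply Snell's law: n1 * sin(theta1) = n2 * sin(theta2)
  n2 = n1 * sin(theta1) / sin(theta2)
  sin(12) = 0.207912
  sin(23.2) = 0.393942
  n2 = 1.895 * 0.207912 / 0.393942 = 1.0001

1.0001


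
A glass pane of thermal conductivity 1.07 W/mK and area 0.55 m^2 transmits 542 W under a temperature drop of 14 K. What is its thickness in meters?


Fourier's law: t = k * A * dT / Q
  t = 1.07 * 0.55 * 14 / 542
  t = 8.239 / 542 = 0.0152 m

0.0152 m


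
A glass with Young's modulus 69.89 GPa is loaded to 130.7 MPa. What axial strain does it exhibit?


Rearrange E = sigma / epsilon:
  epsilon = sigma / E
  E (MPa) = 69.89 * 1000 = 69890
  epsilon = 130.7 / 69890 = 0.00187

0.00187


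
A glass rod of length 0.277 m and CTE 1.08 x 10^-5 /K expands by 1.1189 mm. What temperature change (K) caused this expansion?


Rearrange dL = alpha * L0 * dT for dT:
  dT = dL / (alpha * L0)
  dL (m) = 1.1189 / 1000 = 0.0011189
  dT = 0.0011189 / ((1.08 x 10^-5) * 0.277) = 374.0 K

374.0 K


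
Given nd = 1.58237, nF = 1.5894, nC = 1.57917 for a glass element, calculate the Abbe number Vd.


Abbe number formula: Vd = (nd - 1) / (nF - nC)
  nd - 1 = 1.58237 - 1 = 0.58237
  nF - nC = 1.5894 - 1.57917 = 0.01023
  Vd = 0.58237 / 0.01023 = 56.93

56.93


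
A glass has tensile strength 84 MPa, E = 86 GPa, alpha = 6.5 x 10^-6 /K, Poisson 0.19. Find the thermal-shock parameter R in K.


Thermal shock resistance: R = sigma * (1 - nu) / (E * alpha)
  Numerator = 84 * (1 - 0.19) = 68.04
  Denominator = 86 * 1000 * (6.5 x 10^-6) = 0.559
  R = 68.04 / 0.559 = 121.7 K

121.7 K


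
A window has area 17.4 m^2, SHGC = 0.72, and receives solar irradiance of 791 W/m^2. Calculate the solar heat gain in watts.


Solar heat gain: Q = Area * SHGC * Irradiance
  Q = 17.4 * 0.72 * 791 = 9909.6 W

9909.6 W


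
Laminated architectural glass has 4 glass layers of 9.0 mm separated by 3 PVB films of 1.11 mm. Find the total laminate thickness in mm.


Total thickness = glass contribution + PVB contribution
  Glass: 4 * 9.0 = 36.0 mm
  PVB: 3 * 1.11 = 3.33 mm
  Total = 36.0 + 3.33 = 39.33 mm

39.33 mm


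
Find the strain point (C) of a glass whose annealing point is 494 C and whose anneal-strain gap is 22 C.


Strain point = annealing point - difference:
  T_strain = 494 - 22 = 472 C

472 C


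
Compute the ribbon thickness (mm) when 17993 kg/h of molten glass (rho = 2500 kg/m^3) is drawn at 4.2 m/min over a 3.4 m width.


Ribbon cross-section from mass balance:
  Volume rate = throughput / density = 17993 / 2500 = 7.1972 m^3/h
  thickness = volume rate / (speed * 60 * width), i.e.
  thickness = throughput / (60 * speed * width * density) * 1000
  thickness = 17993 / (60 * 4.2 * 3.4 * 2500) * 1000 = 8.4 mm

8.4 mm


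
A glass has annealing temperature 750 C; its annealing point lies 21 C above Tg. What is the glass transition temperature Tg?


Rearrange T_anneal = Tg + offset for Tg:
  Tg = T_anneal - offset = 750 - 21 = 729 C

729 C


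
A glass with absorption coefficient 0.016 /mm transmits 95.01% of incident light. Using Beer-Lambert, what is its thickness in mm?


Rearrange T = exp(-alpha * thickness):
  thickness = -ln(T) / alpha
  T = 95.01/100 = 0.9501
  ln(T) = -0.05119
  -ln(T) = 0.05119
  thickness = 0.05119 / 0.016 = 3.2 mm

3.2 mm


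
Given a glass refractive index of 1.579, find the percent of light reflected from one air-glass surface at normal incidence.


Fresnel reflectance at normal incidence:
  R = ((n - 1)/(n + 1))^2
  (n - 1)/(n + 1) = (1.579 - 1)/(1.579 + 1) = 0.224506
  R = 0.224506^2 = 0.0504029
  R(%) = 0.0504029 * 100 = 5.04%

5.04%


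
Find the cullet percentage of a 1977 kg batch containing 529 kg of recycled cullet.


Cullet ratio = (cullet mass / total batch mass) * 100
  Ratio = 529 / 1977 * 100 = 26.76%

26.76%


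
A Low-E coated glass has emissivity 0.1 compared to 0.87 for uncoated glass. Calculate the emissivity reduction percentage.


Percentage reduction = (1 - coated/uncoated) * 100
  Ratio = 0.1 / 0.87 = 0.1149
  Reduction = (1 - 0.1149) * 100 = 88.5%

88.5%


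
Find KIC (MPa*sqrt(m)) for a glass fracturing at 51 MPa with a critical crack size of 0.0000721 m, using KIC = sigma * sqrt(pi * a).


Fracture toughness: KIC = sigma * sqrt(pi * a)
  pi * a = pi * 0.0000721 = 0.000226509
  sqrt(pi * a) = 0.01505
  KIC = 51 * 0.01505 = 0.768 MPa*sqrt(m)

0.768 MPa*sqrt(m)


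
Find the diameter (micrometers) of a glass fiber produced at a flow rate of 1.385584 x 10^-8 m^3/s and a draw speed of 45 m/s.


Cross-sectional area from continuity:
  A = Q / v = 1.385584 x 10^-8 / 45 = 3.079076 x 10^-10 m^2
Diameter from circular cross-section:
  d = sqrt(4A / pi) * 10^6 (m -> um)
  d = sqrt(4 * 3.079076 x 10^-10 / pi) * 10^6 = 19.8 um

19.8 um


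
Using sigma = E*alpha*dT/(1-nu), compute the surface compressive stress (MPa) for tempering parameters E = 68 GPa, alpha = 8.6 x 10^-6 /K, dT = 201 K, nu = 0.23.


Tempering stress: sigma = E * alpha * dT / (1 - nu)
  E (MPa) = 68 * 1000 = 68000
  Numerator = 68000 * (8.6 x 10^-6) * 201 = 117.5448
  Denominator = 1 - 0.23 = 0.77
  sigma = 117.5448 / 0.77 = 152.7 MPa

152.7 MPa


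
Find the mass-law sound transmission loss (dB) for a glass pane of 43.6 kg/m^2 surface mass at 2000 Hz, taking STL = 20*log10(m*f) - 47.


Mass law: STL = 20 * log10(m * f) - 47
  m * f = 43.6 * 2000 = 87200
  log10(87200) = 4.94052
  STL = 20 * 4.94052 - 47 = 98.8104 - 47 = 51.8 dB

51.8 dB


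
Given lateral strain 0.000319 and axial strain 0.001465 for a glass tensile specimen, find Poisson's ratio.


Poisson's ratio: nu = lateral strain / axial strain
  nu = 0.000319 / 0.001465 = 0.2177

0.2177
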